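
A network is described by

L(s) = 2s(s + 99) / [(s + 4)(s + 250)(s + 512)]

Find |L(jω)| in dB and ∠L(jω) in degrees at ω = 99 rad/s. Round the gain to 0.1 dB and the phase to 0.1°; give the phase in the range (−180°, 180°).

At s = jω = j99:
zero (s+99): 99 + j99 → |·| = √(99²+99²) = √19602 ≈ 140.01, ∠ = arctan(99/99) ≈ 45.00°
zero at origin: s = j99 → |·| = 99, ∠ = 90.00°
pole (s+4): 4 + j99 → |·| = √(4²+99²) = √9817 ≈ 99.081, ∠ = arctan(99/4) ≈ 87.69°
pole (s+250): 250 + j99 → |·| = √(250²+99²) = √72301 ≈ 268.89, ∠ = arctan(99/250) ≈ 21.60°
pole (s+512): 512 + j99 → |·| = √(512²+99²) = √271945 ≈ 521.48, ∠ = arctan(99/512) ≈ 10.94°
|L| = 2 · 13861 / 1.3893e+07 ≈ 0.0019954
Gain = 20 log₁₀(0.0019954) ≈ -54.00 dB
∠L = 135.00° − 120.23° = 14.77°

-54.0 dB, 14.8°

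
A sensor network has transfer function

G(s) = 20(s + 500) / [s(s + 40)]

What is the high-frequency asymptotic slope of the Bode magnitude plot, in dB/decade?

-20 dB/decade

Each pole contributes −20 dB/decade at high frequency; each zero contributes +20 dB/decade.
Net: 1 zero(s) − 2 pole(s) → -20 dB/decade.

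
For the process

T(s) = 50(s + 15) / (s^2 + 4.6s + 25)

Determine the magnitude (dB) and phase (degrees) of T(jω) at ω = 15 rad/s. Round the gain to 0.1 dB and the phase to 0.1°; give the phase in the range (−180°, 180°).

14.0 dB, -116.0°

At s = jω = j15:
zero (s+15): 15 + j15 → |·| = √(15²+15²) = √450 ≈ 21.213, ∠ = arctan(15/15) ≈ 45.00°
quadratic: (j15)² + 4.6·j15 + 25 = -200 + j69 → |·| ≈ 211.57, ∠ ≈ 160.97°
|T| = 50 · 21.213 / 211.57 ≈ 5.0132
Gain = 20 log₁₀(5.0132) ≈ 14.00 dB
∠T = 45.00° − 160.97° = -115.97°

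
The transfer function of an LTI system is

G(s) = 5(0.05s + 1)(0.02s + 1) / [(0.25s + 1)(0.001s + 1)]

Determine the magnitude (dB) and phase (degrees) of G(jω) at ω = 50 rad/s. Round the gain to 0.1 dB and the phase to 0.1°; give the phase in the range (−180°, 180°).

3.6 dB, 24.9°

At ω = 50 rad/s:
zero (1 + j50·0.05) = 1 + j2.5 → |·| ≈ 2.6926, ∠ ≈ 68.20°
zero (1 + j50·0.02) = 1 + j1 → |·| ≈ 1.4142, ∠ ≈ 45.00°
pole (1 + j50·0.25) = 1 + j12.5 → |·| ≈ 12.54, ∠ ≈ 85.43°
pole (1 + j50·0.001) = 1 + j0.05 → |·| ≈ 1.0012, ∠ ≈ 2.86°
|G| = 5 · 2.6926 · 1.4142 / (12.54 · 1.0012) ≈ 1.5165
Gain = 20 log₁₀(1.5165) ≈ 3.62 dB
∠G = (68.20° + 45.00°) − (85.43° + 2.86°) = 24.91°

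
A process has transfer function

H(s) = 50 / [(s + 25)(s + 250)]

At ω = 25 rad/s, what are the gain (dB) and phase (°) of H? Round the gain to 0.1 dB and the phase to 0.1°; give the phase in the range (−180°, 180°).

-45.0 dB, -50.7°

At s = jω = j25:
pole (s+25): 25 + j25 → |·| = √(25²+25²) = √1250 ≈ 35.355, ∠ = arctan(25/25) ≈ 45.00°
pole (s+250): 250 + j25 → |·| = √(250²+25²) = √63125 ≈ 251.25, ∠ = arctan(25/250) ≈ 5.71°
|H| = 50 / 8882.9 ≈ 0.0056288
Gain = 20 log₁₀(0.0056288) ≈ -44.99 dB
∠H = 0.00° − 50.71° = -50.71°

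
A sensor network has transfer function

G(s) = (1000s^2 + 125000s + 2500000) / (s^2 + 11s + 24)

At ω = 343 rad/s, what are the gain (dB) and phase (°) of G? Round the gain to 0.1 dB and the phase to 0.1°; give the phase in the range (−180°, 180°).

Substitute s = j343:
Numerator: 1000(j343)^2 + 125000(j343) + 2500000 = -115149000 + j42875000
Denominator: (j343)^2 + 11(j343) + 24 = -117625 + j3773
|N| = √(115149000² + 42875000²) ≈ 1.2287e+08, ∠N ≈ 159.58°
|D| = √(117625² + 3773²) ≈ 1.1769e+05, ∠D ≈ 178.16°
|G| = 1.2287e+08 / 1.1769e+05 ≈ 1044
Gain = 20 log₁₀(1044) ≈ 60.37 dB
∠G = 159.58° − 178.16° = -18.58°

60.4 dB, -18.6°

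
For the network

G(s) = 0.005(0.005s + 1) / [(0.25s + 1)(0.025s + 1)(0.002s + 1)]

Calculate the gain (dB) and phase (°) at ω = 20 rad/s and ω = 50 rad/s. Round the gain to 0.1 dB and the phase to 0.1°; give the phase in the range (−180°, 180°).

ω = 20: -61.1 dB, -101.8°; ω = 50: -71.9 dB, -128.4°

At ω = 20 rad/s:
zero (1 + j20·0.005) = 1 + j0.1 → |·| ≈ 1.005, ∠ ≈ 5.71°
pole (1 + j20·0.25) = 1 + j5 → |·| ≈ 5.099, ∠ ≈ 78.69°
pole (1 + j20·0.025) = 1 + j0.5 → |·| ≈ 1.118, ∠ ≈ 26.57°
pole (1 + j20·0.002) = 1 + j0.04 → |·| ≈ 1.0008, ∠ ≈ 2.29°
|G| = 0.005 · 1.005 / (5.099 · 1.118 · 1.0008) ≈ 0.00088077
Gain = 20 log₁₀(0.00088077) ≈ -61.10 dB
∠G = (5.71°) − (78.69° + 26.57° + 2.29°) = -101.84°

At ω = 50 rad/s:
zero (1 + j50·0.005) = 1 + j0.25 → |·| ≈ 1.0308, ∠ ≈ 14.04°
pole (1 + j50·0.25) = 1 + j12.5 → |·| ≈ 12.54, ∠ ≈ 85.43°
pole (1 + j50·0.025) = 1 + j1.25 → |·| ≈ 1.6008, ∠ ≈ 51.34°
pole (1 + j50·0.002) = 1 + j0.1 → |·| ≈ 1.005, ∠ ≈ 5.71°
|G| = 0.005 · 1.0308 / (12.54 · 1.6008 · 1.005) ≈ 0.00025547
Gain = 20 log₁₀(0.00025547) ≈ -71.85 dB
∠G = (14.04°) − (85.43° + 51.34° + 5.71°) = -128.44°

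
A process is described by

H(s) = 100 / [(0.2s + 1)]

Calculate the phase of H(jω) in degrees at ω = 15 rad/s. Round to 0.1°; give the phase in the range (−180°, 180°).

At ω = 15 rad/s:
pole (1 + j15·0.2) = 1 + j3 → |·| ≈ 3.1623, ∠ ≈ 71.57°
∠H = (0°) − (71.57°) = -71.57°

-71.6°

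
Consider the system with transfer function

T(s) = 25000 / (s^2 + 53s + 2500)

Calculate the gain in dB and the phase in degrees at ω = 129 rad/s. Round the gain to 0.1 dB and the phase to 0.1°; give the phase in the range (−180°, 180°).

4.0 dB, -154.2°

At s = jω = j129:
quadratic: (j129)² + 53·j129 + 2500 = -14141 + j6837 → |·| ≈ 15707, ∠ ≈ 154.20°
|T| = 25000 / 15707 ≈ 1.5916
Gain = 20 log₁₀(1.5916) ≈ 4.04 dB
∠T = 0.00° − 154.20° = -154.20°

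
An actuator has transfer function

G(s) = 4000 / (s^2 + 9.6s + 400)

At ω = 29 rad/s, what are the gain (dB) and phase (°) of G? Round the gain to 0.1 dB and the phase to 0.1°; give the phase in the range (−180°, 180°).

17.7 dB, -147.7°

At s = jω = j29:
quadratic: (j29)² + 9.6·j29 + 400 = -441 + j278.4 → |·| ≈ 521.52, ∠ ≈ 147.74°
|G| = 4000 / 521.52 ≈ 7.6699
Gain = 20 log₁₀(7.6699) ≈ 17.70 dB
∠G = 0.00° − 147.74° = -147.74°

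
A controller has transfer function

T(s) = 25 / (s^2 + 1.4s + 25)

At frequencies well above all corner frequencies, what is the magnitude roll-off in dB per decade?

-40 dB/decade

Each pole contributes −20 dB/decade at high frequency; each zero contributes +20 dB/decade.
Net: 0 zero(s) − 2 pole(s) → -40 dB/decade.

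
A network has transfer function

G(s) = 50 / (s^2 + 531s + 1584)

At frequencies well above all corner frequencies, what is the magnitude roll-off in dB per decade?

-40 dB/decade

Each pole contributes −20 dB/decade at high frequency; each zero contributes +20 dB/decade.
Net: 0 zero(s) − 2 pole(s) → -40 dB/decade.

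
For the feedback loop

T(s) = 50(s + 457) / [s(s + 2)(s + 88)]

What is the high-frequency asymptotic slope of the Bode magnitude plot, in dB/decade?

-40 dB/decade

Each pole contributes −20 dB/decade at high frequency; each zero contributes +20 dB/decade.
Net: 1 zero(s) − 3 pole(s) → -40 dB/decade.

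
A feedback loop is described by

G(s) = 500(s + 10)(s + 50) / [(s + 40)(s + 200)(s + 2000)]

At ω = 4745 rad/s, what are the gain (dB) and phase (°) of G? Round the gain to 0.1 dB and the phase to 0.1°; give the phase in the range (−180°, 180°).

At s = jω = j4745:
zero (s+10): 10 + j4745 → |·| = √(10²+4745²) = √22515125 ≈ 4745, ∠ = arctan(4745/10) ≈ 89.88°
zero (s+50): 50 + j4745 → |·| = √(50²+4745²) = √22517525 ≈ 4745.3, ∠ = arctan(4745/50) ≈ 89.40°
pole (s+40): 40 + j4745 → |·| = √(40²+4745²) = √22516625 ≈ 4745.2, ∠ = arctan(4745/40) ≈ 89.52°
pole (s+200): 200 + j4745 → |·| = √(200²+4745²) = √22555025 ≈ 4749.2, ∠ = arctan(4745/200) ≈ 87.59°
pole (s+2000): 2000 + j4745 → |·| = √(2000²+4745²) = √26515025 ≈ 5149.3, ∠ = arctan(4745/2000) ≈ 67.14°
|G| = 500 · 2.2516e+07 / 1.1604e+11 ≈ 0.097018
Gain = 20 log₁₀(0.097018) ≈ -20.26 dB
∠G = 179.28° − 244.25° = -64.97°

-20.3 dB, -65.0°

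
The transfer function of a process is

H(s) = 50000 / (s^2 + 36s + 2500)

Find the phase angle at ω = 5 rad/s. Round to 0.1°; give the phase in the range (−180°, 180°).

At s = jω = j5:
quadratic: (j5)² + 36·j5 + 2500 = 2475 + j180 → |·| ≈ 2481.5, ∠ ≈ 4.16°
∠H = 0.00° − 4.16° = -4.16°

-4.2°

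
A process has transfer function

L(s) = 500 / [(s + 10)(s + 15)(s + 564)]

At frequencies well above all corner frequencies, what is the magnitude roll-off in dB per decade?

-60 dB/decade

Each pole contributes −20 dB/decade at high frequency; each zero contributes +20 dB/decade.
Net: 0 zero(s) − 3 pole(s) → -60 dB/decade.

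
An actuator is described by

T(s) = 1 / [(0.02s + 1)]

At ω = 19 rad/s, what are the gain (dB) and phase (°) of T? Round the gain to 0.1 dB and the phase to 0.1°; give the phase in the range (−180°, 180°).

At ω = 19 rad/s:
pole (1 + j19·0.02) = 1 + j0.38 → |·| ≈ 1.0698, ∠ ≈ 20.81°
|T| = 1 · 1 / (1.0698) ≈ 0.93475
Gain = 20 log₁₀(0.93475) ≈ -0.59 dB
∠T = (0°) − (20.81°) = -20.81°

-0.6 dB, -20.8°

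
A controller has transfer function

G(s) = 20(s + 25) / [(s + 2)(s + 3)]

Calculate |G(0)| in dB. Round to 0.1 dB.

G(0) = 20·25 / (2·3) ≈ 83.333
20 log₁₀(83.333) ≈ 38.42 dB

38.4 dB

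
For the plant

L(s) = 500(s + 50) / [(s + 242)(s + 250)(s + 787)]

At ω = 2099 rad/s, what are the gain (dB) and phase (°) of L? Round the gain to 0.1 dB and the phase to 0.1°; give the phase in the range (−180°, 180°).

-79.6 dB, -147.4°

At s = jω = j2099:
zero (s+50): 50 + j2099 → |·| = √(50²+2099²) = √4408301 ≈ 2099.6, ∠ = arctan(2099/50) ≈ 88.64°
pole (s+242): 242 + j2099 → |·| = √(242²+2099²) = √4464365 ≈ 2112.9, ∠ = arctan(2099/242) ≈ 83.42°
pole (s+250): 250 + j2099 → |·| = √(250²+2099²) = √4468301 ≈ 2113.8, ∠ = arctan(2099/250) ≈ 83.21°
pole (s+787): 787 + j2099 → |·| = √(787²+2099²) = √5025170 ≈ 2241.7, ∠ = arctan(2099/787) ≈ 69.45°
|L| = 500 · 2099.6 / 1.0012e+10 ≈ 0.00010485
Gain = 20 log₁₀(0.00010485) ≈ -79.59 dB
∠L = 88.64° − 236.08° = -147.44°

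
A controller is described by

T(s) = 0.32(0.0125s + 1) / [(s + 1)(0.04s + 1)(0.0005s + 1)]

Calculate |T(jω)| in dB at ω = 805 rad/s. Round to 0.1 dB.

-78.7 dB

At ω = 805 rad/s:
zero (1 + j805·0.0125) = 1 + j10.0625 → |·| ≈ 10.112, ∠ ≈ 84.32°
pole (1 + j805·1) = 1 + j805 → |·| ≈ 805, ∠ ≈ 89.93°
pole (1 + j805·0.04) = 1 + j32.2 → |·| ≈ 32.216, ∠ ≈ 88.22°
pole (1 + j805·0.0005) = 1 + j0.4025 → |·| ≈ 1.078, ∠ ≈ 21.92°
|T| = 0.32 · 10.112 / (805 · 32.216 · 1.078) ≈ 0.00011574
Gain = 20 log₁₀(0.00011574) ≈ -78.73 dB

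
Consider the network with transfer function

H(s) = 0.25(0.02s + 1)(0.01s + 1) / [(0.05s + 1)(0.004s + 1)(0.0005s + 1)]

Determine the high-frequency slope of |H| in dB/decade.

-20 dB/decade

Each pole contributes −20 dB/decade at high frequency; each zero contributes +20 dB/decade.
Net: 2 zero(s) − 3 pole(s) → -20 dB/decade.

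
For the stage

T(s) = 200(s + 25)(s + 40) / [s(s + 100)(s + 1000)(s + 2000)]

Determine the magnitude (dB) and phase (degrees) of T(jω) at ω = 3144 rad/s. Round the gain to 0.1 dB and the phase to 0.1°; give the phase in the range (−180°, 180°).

At s = jω = j3144:
zero (s+25): 25 + j3144 → |·| = √(25²+3144²) = √9885361 ≈ 3144.1, ∠ = arctan(3144/25) ≈ 89.54°
zero (s+40): 40 + j3144 → |·| = √(40²+3144²) = √9886336 ≈ 3144.3, ∠ = arctan(3144/40) ≈ 89.27°
pole (s+100): 100 + j3144 → |·| = √(100²+3144²) = √9894736 ≈ 3145.6, ∠ = arctan(3144/100) ≈ 88.18°
pole (s+1000): 1000 + j3144 → |·| = √(1000²+3144²) = √10884736 ≈ 3299.2, ∠ = arctan(3144/1000) ≈ 72.36°
pole (s+2000): 2000 + j3144 → |·| = √(2000²+3144²) = √13884736 ≈ 3726.2, ∠ = arctan(3144/2000) ≈ 57.54°
pole at origin: |s| = 3144, ∠ = 90.00° (in denominator)
|T| = 200 · 9.886e+06 / 1.2158e+14 ≈ 1.6263e-05
Gain = 20 log₁₀(1.6263e-05) ≈ -95.78 dB
∠T = 178.81° − 308.08° = -129.27°

-95.8 dB, -129.3°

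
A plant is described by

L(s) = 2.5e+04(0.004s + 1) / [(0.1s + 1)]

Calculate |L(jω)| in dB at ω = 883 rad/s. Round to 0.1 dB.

60.3 dB

At ω = 883 rad/s:
zero (1 + j883·0.004) = 1 + j3.532 → |·| ≈ 3.6708, ∠ ≈ 74.19°
pole (1 + j883·0.1) = 1 + j88.3 → |·| ≈ 88.306, ∠ ≈ 89.35°
|L| = 2.5e+04 · 3.6708 / (88.306) ≈ 1039.2
Gain = 20 log₁₀(1039.2) ≈ 60.33 dB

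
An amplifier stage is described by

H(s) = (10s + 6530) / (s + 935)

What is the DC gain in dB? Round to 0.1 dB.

H(0) = 6530 / 935 ≈ 6.984
20 log₁₀(6.984) ≈ 16.88 dB

16.9 dB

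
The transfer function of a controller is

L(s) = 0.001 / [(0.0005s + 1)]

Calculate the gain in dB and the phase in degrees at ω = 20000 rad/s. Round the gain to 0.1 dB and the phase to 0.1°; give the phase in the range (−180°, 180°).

At ω = 20000 rad/s:
pole (1 + j20000·0.0005) = 1 + j10 → |·| ≈ 10.05, ∠ ≈ 84.29°
|L| = 0.001 · 1 / (10.05) ≈ 9.9502e-05
Gain = 20 log₁₀(9.9502e-05) ≈ -80.04 dB
∠L = (0°) − (84.29°) = -84.29°

-80.0 dB, -84.3°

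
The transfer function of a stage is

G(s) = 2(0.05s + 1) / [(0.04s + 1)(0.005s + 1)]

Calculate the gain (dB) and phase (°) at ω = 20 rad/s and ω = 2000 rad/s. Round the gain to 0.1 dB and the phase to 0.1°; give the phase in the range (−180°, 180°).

At ω = 20 rad/s:
zero (1 + j20·0.05) = 1 + j1 → |·| ≈ 1.4142, ∠ ≈ 45.00°
pole (1 + j20·0.04) = 1 + j0.8 → |·| ≈ 1.2806, ∠ ≈ 38.66°
pole (1 + j20·0.005) = 1 + j0.1 → |·| ≈ 1.005, ∠ ≈ 5.71°
|G| = 2 · 1.4142 / (1.2806 · 1.005) ≈ 2.1977
Gain = 20 log₁₀(2.1977) ≈ 6.84 dB
∠G = (45.00°) − (38.66° + 5.71°) = 0.63°

At ω = 2000 rad/s:
zero (1 + j2000·0.05) = 1 + j100 → |·| ≈ 100, ∠ ≈ 89.43°
pole (1 + j2000·0.04) = 1 + j80 → |·| ≈ 80.006, ∠ ≈ 89.28°
pole (1 + j2000·0.005) = 1 + j10 → |·| ≈ 10.05, ∠ ≈ 84.29°
|G| = 2 · 100 / (80.006 · 10.05) ≈ 0.24874
Gain = 20 log₁₀(0.24874) ≈ -12.09 dB
∠G = (89.43°) − (89.28° + 84.29°) = -84.14°

ω = 20: 6.8 dB, 0.6°; ω = 2000: -12.1 dB, -84.1°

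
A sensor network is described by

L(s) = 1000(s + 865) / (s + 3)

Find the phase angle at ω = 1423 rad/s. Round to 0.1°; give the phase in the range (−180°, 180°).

-31.2°

At s = jω = j1423:
zero (s+865): 865 + j1423 → |·| = √(865²+1423²) = √2773154 ≈ 1665.3, ∠ = arctan(1423/865) ≈ 58.71°
pole (s+3): 3 + j1423 → |·| = √(3²+1423²) = √2024938 ≈ 1423, ∠ = arctan(1423/3) ≈ 89.88°
∠L = 58.71° − 89.88° = -31.17°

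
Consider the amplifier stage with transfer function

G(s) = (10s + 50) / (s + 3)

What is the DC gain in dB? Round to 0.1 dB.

G(0) = 50 / 3 ≈ 16.667
20 log₁₀(16.667) ≈ 24.44 dB

24.4 dB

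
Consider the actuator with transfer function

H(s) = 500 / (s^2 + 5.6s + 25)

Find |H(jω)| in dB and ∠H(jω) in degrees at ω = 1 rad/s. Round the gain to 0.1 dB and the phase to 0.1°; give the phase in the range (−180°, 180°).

At s = jω = j1:
quadratic: (j1)² + 5.6·j1 + 25 = 24 + j5.6 → |·| ≈ 24.645, ∠ ≈ 13.13°
|H| = 500 / 24.645 ≈ 20.288
Gain = 20 log₁₀(20.288) ≈ 26.14 dB
∠H = 0.00° − 13.13° = -13.13°

26.1 dB, -13.1°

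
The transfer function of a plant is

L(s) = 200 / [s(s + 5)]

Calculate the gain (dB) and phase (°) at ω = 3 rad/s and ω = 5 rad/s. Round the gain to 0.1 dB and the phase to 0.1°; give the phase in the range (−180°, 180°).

At s = jω = j3:
pole (s+5): 5 + j3 → |·| = √(5²+3²) = √34 ≈ 5.831, ∠ = arctan(3/5) ≈ 30.96°
pole at origin: |s| = 3, ∠ = 90.00° (in denominator)
|L| = 200 / 17.493 ≈ 11.433
Gain = 20 log₁₀(11.433) ≈ 21.16 dB
∠L = 0.00° − 120.96° = -120.96°

At s = jω = j5:
pole (s+5): 5 + j5 → |·| = √(5²+5²) = √50 ≈ 7.0711, ∠ = arctan(5/5) ≈ 45.00°
pole at origin: |s| = 5, ∠ = 90.00° (in denominator)
|L| = 200 / 35.355 ≈ 5.6569
Gain = 20 log₁₀(5.6569) ≈ 15.05 dB
∠L = 0.00° − 135.00° = -135.00°

ω = 3: 21.2 dB, -121.0°; ω = 5: 15.1 dB, -135.0°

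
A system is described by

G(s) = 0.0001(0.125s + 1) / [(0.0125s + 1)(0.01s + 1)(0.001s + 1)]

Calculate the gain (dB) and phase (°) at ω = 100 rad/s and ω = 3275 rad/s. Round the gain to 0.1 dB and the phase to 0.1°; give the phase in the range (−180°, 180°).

ω = 100: -65.2 dB, -16.6°; ω = 3275: -101.0 dB, -160.0°

At ω = 100 rad/s:
zero (1 + j100·0.125) = 1 + j12.5 → |·| ≈ 12.54, ∠ ≈ 85.43°
pole (1 + j100·0.0125) = 1 + j1.25 → |·| ≈ 1.6008, ∠ ≈ 51.34°
pole (1 + j100·0.01) = 1 + j1 → |·| ≈ 1.4142, ∠ ≈ 45.00°
pole (1 + j100·0.001) = 1 + j0.1 → |·| ≈ 1.005, ∠ ≈ 5.71°
|G| = 0.0001 · 12.54 / (1.6008 · 1.4142 · 1.005) ≈ 0.00055117
Gain = 20 log₁₀(0.00055117) ≈ -65.17 dB
∠G = (85.43°) − (51.34° + 45.00° + 5.71°) = -16.62°

At ω = 3275 rad/s:
zero (1 + j3275·0.125) = 1 + j409.375 → |·| ≈ 409.38, ∠ ≈ 89.86°
pole (1 + j3275·0.0125) = 1 + j40.9375 → |·| ≈ 40.95, ∠ ≈ 88.60°
pole (1 + j3275·0.01) = 1 + j32.75 → |·| ≈ 32.765, ∠ ≈ 88.25°
pole (1 + j3275·0.001) = 1 + j3.275 → |·| ≈ 3.4243, ∠ ≈ 73.02°
|G| = 0.0001 · 409.38 / (40.95 · 32.765 · 3.4243) ≈ 8.9103e-06
Gain = 20 log₁₀(8.9103e-06) ≈ -101.00 dB
∠G = (89.86°) − (88.60° + 88.25° + 73.02°) = -160.01°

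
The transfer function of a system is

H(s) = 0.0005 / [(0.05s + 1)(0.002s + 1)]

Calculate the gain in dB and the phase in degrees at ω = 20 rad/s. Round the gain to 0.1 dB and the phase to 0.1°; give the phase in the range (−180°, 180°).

-69.0 dB, -47.3°

At ω = 20 rad/s:
pole (1 + j20·0.05) = 1 + j1 → |·| ≈ 1.4142, ∠ ≈ 45.00°
pole (1 + j20·0.002) = 1 + j0.04 → |·| ≈ 1.0008, ∠ ≈ 2.29°
|H| = 0.0005 · 1 / (1.4142 · 1.0008) ≈ 0.00035327
Gain = 20 log₁₀(0.00035327) ≈ -69.04 dB
∠H = (0°) − (45.00° + 2.29°) = -47.29°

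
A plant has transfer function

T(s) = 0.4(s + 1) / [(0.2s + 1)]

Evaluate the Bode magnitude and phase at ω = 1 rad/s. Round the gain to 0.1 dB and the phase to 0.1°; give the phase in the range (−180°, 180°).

At ω = 1 rad/s:
zero (1 + j1·1) = 1 + j1 → |·| ≈ 1.4142, ∠ ≈ 45.00°
pole (1 + j1·0.2) = 1 + j0.2 → |·| ≈ 1.0198, ∠ ≈ 11.31°
|T| = 0.4 · 1.4142 / (1.0198) ≈ 0.5547
Gain = 20 log₁₀(0.5547) ≈ -5.12 dB
∠T = (45.00°) − (11.31°) = 33.69°

-5.1 dB, 33.7°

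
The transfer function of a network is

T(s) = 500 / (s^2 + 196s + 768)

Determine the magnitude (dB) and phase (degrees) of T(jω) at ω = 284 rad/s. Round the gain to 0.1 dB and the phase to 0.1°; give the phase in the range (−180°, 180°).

-45.8 dB, -145.1°

Substitute s = j284:
Numerator: 500 = 500 + j0
Denominator: (j284)^2 + 196(j284) + 768 = -79888 + j55664
|N| = √(500² + 0²) ≈ 500, ∠N ≈ 0.00°
|D| = √(79888² + 55664²) ≈ 97368, ∠D ≈ 145.13°
|T| = 500 / 97368 ≈ 0.0051352
Gain = 20 log₁₀(0.0051352) ≈ -45.79 dB
∠T = 0.00° − 145.13° = -145.13°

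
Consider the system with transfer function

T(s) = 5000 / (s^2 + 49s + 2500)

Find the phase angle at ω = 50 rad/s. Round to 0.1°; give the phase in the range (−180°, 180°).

-90.0°

At s = jω = j50:
quadratic: (j50)² + 49·j50 + 2500 = 0 + j2450 → |·| ≈ 2450, ∠ ≈ 90.00°
∠T = 0.00° − 90.00° = -90.00°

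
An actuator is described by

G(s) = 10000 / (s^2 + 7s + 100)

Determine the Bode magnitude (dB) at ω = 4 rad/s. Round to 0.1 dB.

41.1 dB

At s = jω = j4:
quadratic: (j4)² + 7·j4 + 100 = 84 + j28 → |·| ≈ 88.544, ∠ ≈ 18.43°
|G| = 10000 / 88.544 ≈ 112.94
Gain = 20 log₁₀(112.94) ≈ 41.06 dB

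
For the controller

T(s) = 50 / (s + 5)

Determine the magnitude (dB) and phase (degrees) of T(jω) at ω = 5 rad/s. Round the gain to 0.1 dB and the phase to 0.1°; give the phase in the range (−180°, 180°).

17.0 dB, -45.0°

At s = jω = j5:
pole (s+5): 5 + j5 → |·| = √(5²+5²) = √50 ≈ 7.0711, ∠ = arctan(5/5) ≈ 45.00°
|T| = 50 / 7.0711 ≈ 7.071
Gain = 20 log₁₀(7.071) ≈ 16.99 dB
∠T = 0.00° − 45.00° = -45.00°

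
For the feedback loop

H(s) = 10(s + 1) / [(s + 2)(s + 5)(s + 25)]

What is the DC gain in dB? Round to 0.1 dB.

H(0) = 10·1 / (2·5·25) = 0.04
20 log₁₀(0.04) ≈ -27.96 dB

-28.0 dB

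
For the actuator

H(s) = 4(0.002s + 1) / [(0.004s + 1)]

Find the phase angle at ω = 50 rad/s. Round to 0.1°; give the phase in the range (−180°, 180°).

-5.6°

At ω = 50 rad/s:
zero (1 + j50·0.002) = 1 + j0.1 → |·| ≈ 1.005, ∠ ≈ 5.71°
pole (1 + j50·0.004) = 1 + j0.2 → |·| ≈ 1.0198, ∠ ≈ 11.31°
∠H = (5.71°) − (11.31°) = -5.60°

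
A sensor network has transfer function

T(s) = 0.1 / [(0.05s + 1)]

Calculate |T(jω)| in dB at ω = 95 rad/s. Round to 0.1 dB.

At ω = 95 rad/s:
pole (1 + j95·0.05) = 1 + j4.75 → |·| ≈ 4.8541, ∠ ≈ 78.11°
|T| = 0.1 · 1 / (4.8541) ≈ 0.020601
Gain = 20 log₁₀(0.020601) ≈ -33.72 dB

-33.7 dB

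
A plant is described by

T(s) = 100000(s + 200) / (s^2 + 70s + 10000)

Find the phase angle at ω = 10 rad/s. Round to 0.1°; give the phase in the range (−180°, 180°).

-1.2°

At s = jω = j10:
zero (s+200): 200 + j10 → |·| = √(200²+10²) = √40100 ≈ 200.25, ∠ = arctan(10/200) ≈ 2.86°
quadratic: (j10)² + 70·j10 + 10000 = 9900 + j700 → |·| ≈ 9924.7, ∠ ≈ 4.04°
∠T = 2.86° − 4.04° = -1.18°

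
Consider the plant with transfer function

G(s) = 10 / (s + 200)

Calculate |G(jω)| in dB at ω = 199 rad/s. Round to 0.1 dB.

-29.0 dB

At s = jω = j199:
pole (s+200): 200 + j199 → |·| = √(200²+199²) = √79601 ≈ 282.14, ∠ = arctan(199/200) ≈ 44.86°
|G| = 10 / 282.14 ≈ 0.035443
Gain = 20 log₁₀(0.035443) ≈ -29.01 dB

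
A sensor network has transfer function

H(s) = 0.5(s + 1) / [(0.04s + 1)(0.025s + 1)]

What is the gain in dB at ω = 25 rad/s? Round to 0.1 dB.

17.5 dB

At ω = 25 rad/s:
zero (1 + j25·1) = 1 + j25 → |·| ≈ 25.02, ∠ ≈ 87.71°
pole (1 + j25·0.04) = 1 + j1 → |·| ≈ 1.4142, ∠ ≈ 45.00°
pole (1 + j25·0.025) = 1 + j0.625 → |·| ≈ 1.1792, ∠ ≈ 32.01°
|H| = 0.5 · 25.02 / (1.4142 · 1.1792) ≈ 7.5017
Gain = 20 log₁₀(7.5017) ≈ 17.50 dB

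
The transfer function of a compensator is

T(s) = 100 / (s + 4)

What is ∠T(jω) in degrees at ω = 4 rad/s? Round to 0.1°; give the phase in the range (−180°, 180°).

-45.0°

At s = jω = j4:
pole (s+4): 4 + j4 → |·| = √(4²+4²) = √32 ≈ 5.6569, ∠ = arctan(4/4) ≈ 45.00°
∠T = 0.00° − 45.00° = -45.00°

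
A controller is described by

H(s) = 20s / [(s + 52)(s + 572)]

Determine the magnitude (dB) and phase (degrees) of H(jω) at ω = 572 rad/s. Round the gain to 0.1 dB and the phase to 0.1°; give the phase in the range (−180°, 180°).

At s = jω = j572:
zero at origin: s = j572 → |·| = 572, ∠ = 90.00°
pole (s+52): 52 + j572 → |·| = √(52²+572²) = √329888 ≈ 574.36, ∠ = arctan(572/52) ≈ 84.81°
pole (s+572): 572 + j572 → |·| = √(572²+572²) = √654368 ≈ 808.93, ∠ = arctan(572/572) ≈ 45.00°
|H| = 20 · 572 / 4.6462e+05 ≈ 0.024622
Gain = 20 log₁₀(0.024622) ≈ -32.17 dB
∠H = 90.00° − 129.81° = -39.81°

-32.2 dB, -39.8°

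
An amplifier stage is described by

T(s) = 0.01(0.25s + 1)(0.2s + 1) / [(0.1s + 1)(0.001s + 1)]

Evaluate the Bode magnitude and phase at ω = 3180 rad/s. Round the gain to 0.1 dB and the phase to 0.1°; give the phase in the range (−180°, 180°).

13.6 dB, 17.5°

At ω = 3180 rad/s:
zero (1 + j3180·0.25) = 1 + j795 → |·| ≈ 795, ∠ ≈ 89.93°
zero (1 + j3180·0.2) = 1 + j636 → |·| ≈ 636, ∠ ≈ 89.91°
pole (1 + j3180·0.1) = 1 + j318 → |·| ≈ 318, ∠ ≈ 89.82°
pole (1 + j3180·0.001) = 1 + j3.18 → |·| ≈ 3.3335, ∠ ≈ 72.54°
|T| = 0.01 · 795 · 636 / (318 · 3.3335) ≈ 4.7698
Gain = 20 log₁₀(4.7698) ≈ 13.57 dB
∠T = (89.93° + 89.91°) − (89.82° + 72.54°) = 17.48°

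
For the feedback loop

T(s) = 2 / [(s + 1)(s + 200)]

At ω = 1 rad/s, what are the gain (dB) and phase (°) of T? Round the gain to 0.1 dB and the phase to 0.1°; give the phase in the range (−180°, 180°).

At s = jω = j1:
pole (s+1): 1 + j1 → |·| = √(1²+1²) = √2 ≈ 1.4142, ∠ = arctan(1/1) ≈ 45.00°
pole (s+200): 200 + j1 → |·| = √(200²+1²) = √40001 ≈ 200, ∠ = arctan(1/200) ≈ 0.29°
|T| = 2 / 282.84 ≈ 0.0070711
Gain = 20 log₁₀(0.0070711) ≈ -43.01 dB
∠T = 0.00° − 45.29° = -45.29°

-43.0 dB, -45.3°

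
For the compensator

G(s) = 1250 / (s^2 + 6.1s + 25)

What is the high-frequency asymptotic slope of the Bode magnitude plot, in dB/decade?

-40 dB/decade

Each pole contributes −20 dB/decade at high frequency; each zero contributes +20 dB/decade.
Net: 0 zero(s) − 2 pole(s) → -40 dB/decade.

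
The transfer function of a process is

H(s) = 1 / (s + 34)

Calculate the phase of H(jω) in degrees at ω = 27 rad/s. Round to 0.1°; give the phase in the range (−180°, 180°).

-38.5°

At s = jω = j27:
pole (s+34): 34 + j27 → |·| = √(34²+27²) = √1885 ≈ 43.417, ∠ = arctan(27/34) ≈ 38.45°
∠H = 0.00° − 38.45° = -38.45°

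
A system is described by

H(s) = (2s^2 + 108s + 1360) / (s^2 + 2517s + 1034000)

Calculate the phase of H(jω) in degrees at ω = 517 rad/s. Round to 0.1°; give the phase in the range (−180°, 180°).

Substitute s = j517:
Numerator: 2(j517)^2 + 108(j517) + 1360 = -533218 + j55836
Denominator: (j517)^2 + 2517(j517) + 1034000 = 766711 + j1301289
|N| = √(533218² + 55836²) ≈ 5.3613e+05, ∠N ≈ 174.02°
|D| = √(766711² + 1301289²) ≈ 1.5104e+06, ∠D ≈ 59.49°
∠H = 174.02° − 59.49° = 114.53°

114.5°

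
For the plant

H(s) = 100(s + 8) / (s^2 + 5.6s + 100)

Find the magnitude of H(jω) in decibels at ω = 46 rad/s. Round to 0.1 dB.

At s = jω = j46:
zero (s+8): 8 + j46 → |·| = √(8²+46²) = √2180 ≈ 46.69, ∠ = arctan(46/8) ≈ 80.13°
quadratic: (j46)² + 5.6·j46 + 100 = -2016 + j257.6 → |·| ≈ 2032.4, ∠ ≈ 172.72°
|H| = 100 · 46.69 / 2032.4 ≈ 2.2973
Gain = 20 log₁₀(2.2973) ≈ 7.22 dB

7.2 dB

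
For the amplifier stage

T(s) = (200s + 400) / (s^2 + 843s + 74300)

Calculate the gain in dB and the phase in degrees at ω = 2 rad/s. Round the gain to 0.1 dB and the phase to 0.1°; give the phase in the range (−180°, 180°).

-42.4 dB, 43.7°

Substitute s = j2:
Numerator: 200(j2) + 400 = 400 + j400
Denominator: (j2)^2 + 843(j2) + 74300 = 74296 + j1686
|N| = √(400² + 400²) ≈ 565.69, ∠N ≈ 45.00°
|D| = √(74296² + 1686²) ≈ 74315, ∠D ≈ 1.30°
|T| = 565.69 / 74315 ≈ 0.0076121
Gain = 20 log₁₀(0.0076121) ≈ -42.37 dB
∠T = 45.00° − 1.30° = 43.70°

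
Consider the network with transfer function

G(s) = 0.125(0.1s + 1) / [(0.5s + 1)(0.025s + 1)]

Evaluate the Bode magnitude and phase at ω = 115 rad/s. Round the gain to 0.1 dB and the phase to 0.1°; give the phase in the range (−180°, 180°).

At ω = 115 rad/s:
zero (1 + j115·0.1) = 1 + j11.5 → |·| ≈ 11.543, ∠ ≈ 85.03°
pole (1 + j115·0.5) = 1 + j57.5 → |·| ≈ 57.509, ∠ ≈ 89.00°
pole (1 + j115·0.025) = 1 + j2.875 → |·| ≈ 3.0439, ∠ ≈ 70.82°
|G| = 0.125 · 11.543 / (57.509 · 3.0439) ≈ 0.0082426
Gain = 20 log₁₀(0.0082426) ≈ -41.68 dB
∠G = (85.03°) − (89.00° + 70.82°) = -74.79°

-41.7 dB, -74.8°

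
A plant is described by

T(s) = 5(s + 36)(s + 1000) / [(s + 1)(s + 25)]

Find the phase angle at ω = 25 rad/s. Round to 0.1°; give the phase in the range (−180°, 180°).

-96.5°

At s = jω = j25:
zero (s+36): 36 + j25 → |·| = √(36²+25²) = √1921 ≈ 43.829, ∠ = arctan(25/36) ≈ 34.78°
zero (s+1000): 1000 + j25 → |·| = √(1000²+25²) = √1000625 ≈ 1000.3, ∠ = arctan(25/1000) ≈ 1.43°
pole (s+1): 1 + j25 → |·| = √(1²+25²) = √626 ≈ 25.02, ∠ = arctan(25/1) ≈ 87.71°
pole (s+25): 25 + j25 → |·| = √(25²+25²) = √1250 ≈ 35.355, ∠ = arctan(25/25) ≈ 45.00°
∠T = 36.21° − 132.71° = -96.50°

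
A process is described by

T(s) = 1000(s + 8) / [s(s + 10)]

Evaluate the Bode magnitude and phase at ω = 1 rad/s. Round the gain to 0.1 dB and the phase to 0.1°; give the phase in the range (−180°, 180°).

58.1 dB, -88.6°

At s = jω = j1:
zero (s+8): 8 + j1 → |·| = √(8²+1²) = √65 ≈ 8.0623, ∠ = arctan(1/8) ≈ 7.13°
pole (s+10): 10 + j1 → |·| = √(10²+1²) = √101 ≈ 10.05, ∠ = arctan(1/10) ≈ 5.71°
pole at origin: |s| = 1, ∠ = 90.00° (in denominator)
|T| = 1000 · 8.0623 / 10.05 ≈ 802.22
Gain = 20 log₁₀(802.22) ≈ 58.09 dB
∠T = 7.13° − 95.71° = -88.58°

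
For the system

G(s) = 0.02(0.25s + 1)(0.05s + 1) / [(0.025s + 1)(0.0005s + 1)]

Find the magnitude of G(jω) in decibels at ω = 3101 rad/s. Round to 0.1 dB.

24.5 dB

At ω = 3101 rad/s:
zero (1 + j3101·0.25) = 1 + j775.25 → |·| ≈ 775.25, ∠ ≈ 89.93°
zero (1 + j3101·0.05) = 1 + j155.05 → |·| ≈ 155.05, ∠ ≈ 89.63°
pole (1 + j3101·0.025) = 1 + j77.525 → |·| ≈ 77.531, ∠ ≈ 89.26°
pole (1 + j3101·0.0005) = 1 + j1.5505 → |·| ≈ 1.845, ∠ ≈ 57.18°
|G| = 0.02 · 775.25 · 155.05 / (77.531 · 1.845) ≈ 16.806
Gain = 20 log₁₀(16.806) ≈ 24.51 dB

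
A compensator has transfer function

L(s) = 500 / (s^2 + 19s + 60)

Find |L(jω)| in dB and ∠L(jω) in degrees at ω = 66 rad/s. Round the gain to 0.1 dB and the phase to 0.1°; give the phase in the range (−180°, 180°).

-19.0 dB, -163.7°

Substitute s = j66:
Numerator: 500 = 500 + j0
Denominator: (j66)^2 + 19(j66) + 60 = -4296 + j1254
|N| = √(500² + 0²) ≈ 500, ∠N ≈ 0.00°
|D| = √(4296² + 1254²) ≈ 4475.3, ∠D ≈ 163.73°
|L| = 500 / 4475.3 ≈ 0.11172
Gain = 20 log₁₀(0.11172) ≈ -19.04 dB
∠L = 0.00° − 163.73° = -163.73°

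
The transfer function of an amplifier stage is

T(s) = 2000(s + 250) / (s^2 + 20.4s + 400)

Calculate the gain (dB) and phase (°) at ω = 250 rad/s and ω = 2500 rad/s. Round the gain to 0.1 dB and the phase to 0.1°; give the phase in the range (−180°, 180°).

At s = jω = j250:
zero (s+250): 250 + j250 → |·| = √(250²+250²) = √125000 ≈ 353.55, ∠ = arctan(250/250) ≈ 45.00°
quadratic: (j250)² + 20.4·j250 + 400 = -62100 + j5100 → |·| ≈ 62309, ∠ ≈ 175.31°
|T| = 2000 · 353.55 / 62309 ≈ 11.348
Gain = 20 log₁₀(11.348) ≈ 21.10 dB
∠T = 45.00° − 175.31° = -130.31°

At s = jω = j2500:
zero (s+250): 250 + j2500 → |·| = √(250²+2500²) = √6312500 ≈ 2512.5, ∠ = arctan(2500/250) ≈ 84.29°
quadratic: (j2500)² + 20.4·j2500 + 400 = -6249600 + j51000 → |·| ≈ 6.2498e+06, ∠ ≈ 179.53°
|T| = 2000 · 2512.5 / 6.2498e+06 ≈ 0.80403
Gain = 20 log₁₀(0.80403) ≈ -1.89 dB
∠T = 84.29° − 179.53° = -95.24°

ω = 250: 21.1 dB, -130.3°; ω = 2500: -1.9 dB, -95.2°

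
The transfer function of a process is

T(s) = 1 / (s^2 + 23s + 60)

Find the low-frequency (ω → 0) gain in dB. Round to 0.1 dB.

-35.6 dB

T(0) = 1 / 60 ≈ 0.016667
20 log₁₀(0.016667) ≈ -35.56 dB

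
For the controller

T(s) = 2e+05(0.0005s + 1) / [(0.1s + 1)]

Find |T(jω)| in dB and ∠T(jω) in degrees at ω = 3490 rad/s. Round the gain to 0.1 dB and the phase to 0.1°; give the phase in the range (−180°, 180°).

61.2 dB, -29.7°

At ω = 3490 rad/s:
zero (1 + j3490·0.0005) = 1 + j1.745 → |·| ≈ 2.0112, ∠ ≈ 60.18°
pole (1 + j3490·0.1) = 1 + j349 → |·| ≈ 349, ∠ ≈ 89.84°
|T| = 2e+05 · 2.0112 / (349) ≈ 1152.6
Gain = 20 log₁₀(1152.6) ≈ 61.23 dB
∠T = (60.18°) − (89.84°) = -29.66°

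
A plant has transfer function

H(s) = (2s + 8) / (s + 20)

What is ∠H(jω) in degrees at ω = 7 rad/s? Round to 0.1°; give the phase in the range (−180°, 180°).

Substitute s = j7:
Numerator: 2(j7) + 8 = 8 + j14
Denominator: (j7) + 20 = 20 + j7
|N| = √(8² + 14²) ≈ 16.125, ∠N ≈ 60.26°
|D| = √(20² + 7²) ≈ 21.19, ∠D ≈ 19.29°
∠H = 60.26° − 19.29° = 40.97°

41.0°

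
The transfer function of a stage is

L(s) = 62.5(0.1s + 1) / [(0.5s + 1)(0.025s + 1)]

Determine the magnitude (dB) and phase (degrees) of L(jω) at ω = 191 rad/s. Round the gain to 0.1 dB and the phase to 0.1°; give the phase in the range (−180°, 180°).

At ω = 191 rad/s:
zero (1 + j191·0.1) = 1 + j19.1 → |·| ≈ 19.126, ∠ ≈ 87.00°
pole (1 + j191·0.5) = 1 + j95.5 → |·| ≈ 95.505, ∠ ≈ 89.40°
pole (1 + j191·0.025) = 1 + j4.775 → |·| ≈ 4.8786, ∠ ≈ 78.17°
|L| = 62.5 · 19.126 / (95.505 · 4.8786) ≈ 2.5656
Gain = 20 log₁₀(2.5656) ≈ 8.18 dB
∠L = (87.00°) − (89.40° + 78.17°) = -80.57°

8.2 dB, -80.6°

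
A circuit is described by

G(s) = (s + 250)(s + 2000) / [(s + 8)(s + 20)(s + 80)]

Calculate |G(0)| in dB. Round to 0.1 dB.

31.8 dB

G(0) = 1·250·2000 / (8·20·80) ≈ 39.062
20 log₁₀(39.062) ≈ 31.84 dB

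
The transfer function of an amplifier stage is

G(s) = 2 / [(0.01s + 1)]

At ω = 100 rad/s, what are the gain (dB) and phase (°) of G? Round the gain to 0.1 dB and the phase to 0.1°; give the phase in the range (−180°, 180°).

At ω = 100 rad/s:
pole (1 + j100·0.01) = 1 + j1 → |·| ≈ 1.4142, ∠ ≈ 45.00°
|G| = 2 · 1 / (1.4142) ≈ 1.4142
Gain = 20 log₁₀(1.4142) ≈ 3.01 dB
∠G = (0°) − (45.00°) = -45.00°

3.0 dB, -45.0°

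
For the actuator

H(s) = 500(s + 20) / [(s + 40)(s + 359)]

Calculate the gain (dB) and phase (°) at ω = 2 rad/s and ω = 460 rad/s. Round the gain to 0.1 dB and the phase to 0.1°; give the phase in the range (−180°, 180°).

ω = 2: -3.1 dB, 2.5°; ω = 460: -1.4 dB, -49.6°

At s = jω = j2:
zero (s+20): 20 + j2 → |·| = √(20²+2²) = √404 ≈ 20.1, ∠ = arctan(2/20) ≈ 5.71°
pole (s+40): 40 + j2 → |·| = √(40²+2²) = √1604 ≈ 40.05, ∠ = arctan(2/40) ≈ 2.86°
pole (s+359): 359 + j2 → |·| = √(359²+2²) = √128885 ≈ 359.01, ∠ = arctan(2/359) ≈ 0.32°
|H| = 500 · 20.1 / 14378 ≈ 0.69898
Gain = 20 log₁₀(0.69898) ≈ -3.11 dB
∠H = 5.71° − 3.18° = 2.53°

At s = jω = j460:
zero (s+20): 20 + j460 → |·| = √(20²+460²) = √212000 ≈ 460.43, ∠ = arctan(460/20) ≈ 87.51°
pole (s+40): 40 + j460 → |·| = √(40²+460²) = √213200 ≈ 461.74, ∠ = arctan(460/40) ≈ 85.03°
pole (s+359): 359 + j460 → |·| = √(359²+460²) = √340481 ≈ 583.51, ∠ = arctan(460/359) ≈ 52.03°
|H| = 500 · 460.43 / 2.6943e+05 ≈ 0.85445
Gain = 20 log₁₀(0.85445) ≈ -1.37 dB
∠H = 87.51° − 137.06° = -49.55°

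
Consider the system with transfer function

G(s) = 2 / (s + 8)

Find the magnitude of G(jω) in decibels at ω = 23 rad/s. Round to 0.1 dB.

-21.7 dB

At s = jω = j23:
pole (s+8): 8 + j23 → |·| = √(8²+23²) = √593 ≈ 24.352, ∠ = arctan(23/8) ≈ 70.82°
|G| = 2 / 24.352 ≈ 0.082129
Gain = 20 log₁₀(0.082129) ≈ -21.71 dB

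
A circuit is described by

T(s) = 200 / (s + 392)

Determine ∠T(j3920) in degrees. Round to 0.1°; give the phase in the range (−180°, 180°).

Substitute s = j3920:
Numerator: 200 = 200 + j0
Denominator: (j3920) + 392 = 392 + j3920
|N| = √(200² + 0²) ≈ 200, ∠N ≈ 0.00°
|D| = √(392² + 3920²) ≈ 3939.6, ∠D ≈ 84.29°
∠T = 0.00° − 84.29° = -84.29°

-84.3°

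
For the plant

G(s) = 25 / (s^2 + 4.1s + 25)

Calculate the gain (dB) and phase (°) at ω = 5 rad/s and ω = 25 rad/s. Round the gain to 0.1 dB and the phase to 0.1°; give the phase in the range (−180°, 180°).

At s = jω = j5:
quadratic: (j5)² + 4.1·j5 + 25 = 0 + j20.5 → |·| ≈ 20.5, ∠ ≈ 90.00°
|G| = 25 / 20.5 ≈ 1.2195
Gain = 20 log₁₀(1.2195) ≈ 1.72 dB
∠G = 0.00° − 90.00° = -90.00°

At s = jω = j25:
quadratic: (j25)² + 4.1·j25 + 25 = -600 + j102.5 → |·| ≈ 608.69, ∠ ≈ 170.31°
|G| = 25 / 608.69 ≈ 0.041072
Gain = 20 log₁₀(0.041072) ≈ -27.73 dB
∠G = 0.00° − 170.31° = -170.31°

ω = 5: 1.7 dB, -90.0°; ω = 25: -27.7 dB, -170.3°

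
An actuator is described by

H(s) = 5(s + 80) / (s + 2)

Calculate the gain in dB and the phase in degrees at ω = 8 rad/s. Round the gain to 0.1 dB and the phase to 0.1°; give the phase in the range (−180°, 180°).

33.8 dB, -70.3°

At s = jω = j8:
zero (s+80): 80 + j8 → |·| = √(80²+8²) = √6464 ≈ 80.399, ∠ = arctan(8/80) ≈ 5.71°
pole (s+2): 2 + j8 → |·| = √(2²+8²) = √68 ≈ 8.2462, ∠ = arctan(8/2) ≈ 75.96°
|H| = 5 · 80.399 / 8.2462 ≈ 48.749
Gain = 20 log₁₀(48.749) ≈ 33.76 dB
∠H = 5.71° − 75.96° = -70.25°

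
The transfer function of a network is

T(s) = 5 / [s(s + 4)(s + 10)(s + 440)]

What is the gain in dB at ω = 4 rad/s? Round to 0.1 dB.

At s = jω = j4:
pole (s+4): 4 + j4 → |·| = √(4²+4²) = √32 ≈ 5.6569, ∠ = arctan(4/4) ≈ 45.00°
pole (s+10): 10 + j4 → |·| = √(10²+4²) = √116 ≈ 10.77, ∠ = arctan(4/10) ≈ 21.80°
pole (s+440): 440 + j4 → |·| = √(440²+4²) = √193616 ≈ 440.02, ∠ = arctan(4/440) ≈ 0.52°
pole at origin: |s| = 4, ∠ = 90.00° (in denominator)
|T| = 5 / 1.0723e+05 ≈ 4.6629e-05
Gain = 20 log₁₀(4.6629e-05) ≈ -86.63 dB

-86.6 dB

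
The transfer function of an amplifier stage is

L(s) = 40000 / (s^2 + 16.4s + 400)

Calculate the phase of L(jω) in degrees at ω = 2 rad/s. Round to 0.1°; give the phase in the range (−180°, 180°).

-4.7°

At s = jω = j2:
quadratic: (j2)² + 16.4·j2 + 400 = 396 + j32.8 → |·| ≈ 397.36, ∠ ≈ 4.73°
∠L = 0.00° − 4.73° = -4.73°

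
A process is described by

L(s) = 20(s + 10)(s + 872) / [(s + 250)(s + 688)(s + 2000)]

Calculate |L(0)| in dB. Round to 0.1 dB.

L(0) = 20·10·872 / (250·688·2000) ≈ 0.00050698
20 log₁₀(0.00050698) ≈ -65.90 dB

-65.9 dB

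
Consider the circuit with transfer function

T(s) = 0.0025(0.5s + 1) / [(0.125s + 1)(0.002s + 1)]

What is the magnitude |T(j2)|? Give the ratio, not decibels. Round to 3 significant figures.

At ω = 2 rad/s:
zero (1 + j2·0.5) = 1 + j1 → |·| ≈ 1.4142, ∠ ≈ 45.00°
pole (1 + j2·0.125) = 1 + j0.25 → |·| ≈ 1.0308, ∠ ≈ 14.04°
pole (1 + j2·0.002) = 1 + j0.004 → |·| ≈ 1, ∠ ≈ 0.23°
|T| = 0.0025 · 1.4142 / (1.0308 · 1) ≈ 0.0034299

0.00343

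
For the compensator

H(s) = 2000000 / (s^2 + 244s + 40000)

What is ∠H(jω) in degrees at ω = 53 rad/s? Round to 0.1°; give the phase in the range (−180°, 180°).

At s = jω = j53:
quadratic: (j53)² + 244·j53 + 40000 = 37191 + j12932 → |·| ≈ 39375, ∠ ≈ 19.17°
∠H = 0.00° − 19.17° = -19.17°

-19.2°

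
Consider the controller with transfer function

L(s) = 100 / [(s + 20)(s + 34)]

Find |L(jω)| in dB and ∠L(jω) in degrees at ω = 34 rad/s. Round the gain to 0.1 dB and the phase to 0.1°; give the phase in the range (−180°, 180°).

-25.6 dB, -104.5°

At s = jω = j34:
pole (s+20): 20 + j34 → |·| = √(20²+34²) = √1556 ≈ 39.446, ∠ = arctan(34/20) ≈ 59.53°
pole (s+34): 34 + j34 → |·| = √(34²+34²) = √2312 ≈ 48.083, ∠ = arctan(34/34) ≈ 45.00°
|L| = 100 / 1896.7 ≈ 0.052723
Gain = 20 log₁₀(0.052723) ≈ -25.56 dB
∠L = 0.00° − 104.53° = -104.53°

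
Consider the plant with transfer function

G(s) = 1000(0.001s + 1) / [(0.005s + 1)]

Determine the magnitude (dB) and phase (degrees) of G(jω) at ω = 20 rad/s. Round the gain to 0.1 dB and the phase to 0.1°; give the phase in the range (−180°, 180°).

At ω = 20 rad/s:
zero (1 + j20·0.001) = 1 + j0.02 → |·| ≈ 1.0002, ∠ ≈ 1.15°
pole (1 + j20·0.005) = 1 + j0.1 → |·| ≈ 1.005, ∠ ≈ 5.71°
|G| = 1000 · 1.0002 / (1.005) ≈ 995.22
Gain = 20 log₁₀(995.22) ≈ 59.96 dB
∠G = (1.15°) − (5.71°) = -4.56°

60.0 dB, -4.6°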